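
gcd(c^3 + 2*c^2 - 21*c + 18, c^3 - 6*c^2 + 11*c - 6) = c^2 - 4*c + 3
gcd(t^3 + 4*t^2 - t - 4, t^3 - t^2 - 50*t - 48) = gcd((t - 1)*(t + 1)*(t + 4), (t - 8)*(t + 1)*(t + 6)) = t + 1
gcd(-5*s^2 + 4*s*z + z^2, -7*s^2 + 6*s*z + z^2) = -s + z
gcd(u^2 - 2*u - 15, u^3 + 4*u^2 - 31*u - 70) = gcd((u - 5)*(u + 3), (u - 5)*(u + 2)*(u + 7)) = u - 5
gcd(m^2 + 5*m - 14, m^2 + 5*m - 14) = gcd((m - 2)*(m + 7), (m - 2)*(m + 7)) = m^2 + 5*m - 14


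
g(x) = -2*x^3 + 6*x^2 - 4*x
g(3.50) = -26.25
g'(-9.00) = -598.00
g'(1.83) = -2.13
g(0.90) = -0.20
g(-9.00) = 1980.00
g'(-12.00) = -1012.00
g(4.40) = -71.81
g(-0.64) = 5.54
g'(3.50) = -35.50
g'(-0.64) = -14.14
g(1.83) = 0.52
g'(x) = -6*x^2 + 12*x - 4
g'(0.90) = 1.94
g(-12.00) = 4368.00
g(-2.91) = 111.73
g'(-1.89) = -48.11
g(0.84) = -0.31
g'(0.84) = 1.85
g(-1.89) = 42.50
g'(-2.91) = -89.73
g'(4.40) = -67.36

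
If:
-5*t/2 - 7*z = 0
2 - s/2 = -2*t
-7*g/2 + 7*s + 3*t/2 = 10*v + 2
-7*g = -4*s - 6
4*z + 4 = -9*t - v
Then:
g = 17622/9527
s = 2364/1361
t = -770/1361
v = 386/1361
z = 275/1361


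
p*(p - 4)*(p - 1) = p^3 - 5*p^2 + 4*p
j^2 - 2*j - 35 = (j - 7)*(j + 5)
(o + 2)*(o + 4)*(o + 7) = o^3 + 13*o^2 + 50*o + 56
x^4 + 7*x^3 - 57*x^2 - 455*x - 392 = (x - 8)*(x + 1)*(x + 7)^2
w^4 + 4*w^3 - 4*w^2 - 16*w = w*(w - 2)*(w + 2)*(w + 4)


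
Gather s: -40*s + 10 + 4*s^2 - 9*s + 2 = 4*s^2 - 49*s + 12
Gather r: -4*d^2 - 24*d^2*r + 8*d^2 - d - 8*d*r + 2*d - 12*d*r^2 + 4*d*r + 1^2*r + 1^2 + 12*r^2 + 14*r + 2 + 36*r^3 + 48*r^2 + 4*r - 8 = 4*d^2 + d + 36*r^3 + r^2*(60 - 12*d) + r*(-24*d^2 - 4*d + 19) - 5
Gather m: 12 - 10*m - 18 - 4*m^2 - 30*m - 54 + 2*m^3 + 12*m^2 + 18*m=2*m^3 + 8*m^2 - 22*m - 60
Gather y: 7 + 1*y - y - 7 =0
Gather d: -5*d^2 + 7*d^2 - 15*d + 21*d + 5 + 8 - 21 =2*d^2 + 6*d - 8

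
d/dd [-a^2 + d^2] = 2*d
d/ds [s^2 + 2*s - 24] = 2*s + 2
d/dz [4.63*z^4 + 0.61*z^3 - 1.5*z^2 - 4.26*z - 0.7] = 18.52*z^3 + 1.83*z^2 - 3.0*z - 4.26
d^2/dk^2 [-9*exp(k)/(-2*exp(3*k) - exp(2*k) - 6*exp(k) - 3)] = 9*(8*(3*exp(2*k) + exp(k) + 3)^2*exp(2*k) - 2*(15*exp(2*k) + 4*exp(k) + 9)*(2*exp(3*k) + exp(2*k) + 6*exp(k) + 3)*exp(k) + (2*exp(3*k) + exp(2*k) + 6*exp(k) + 3)^2)*exp(k)/(2*exp(3*k) + exp(2*k) + 6*exp(k) + 3)^3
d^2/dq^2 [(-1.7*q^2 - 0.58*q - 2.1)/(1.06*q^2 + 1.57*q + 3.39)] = (1.77635683940025e-15*q^4 + 4.354904*q^3 + 22.49532*q^2 - 8.46388799999999*q - 28.159572)/(1.191016*q^6 + 5.292156*q^5 + 19.265394*q^4 + 37.719721*q^3 + 61.612911*q^2 + 54.127791*q + 38.958219)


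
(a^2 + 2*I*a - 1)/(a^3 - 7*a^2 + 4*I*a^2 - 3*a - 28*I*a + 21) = (a + I)/(a^2 + a*(-7 + 3*I) - 21*I)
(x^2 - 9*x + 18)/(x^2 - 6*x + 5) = (x^2 - 9*x + 18)/(x^2 - 6*x + 5)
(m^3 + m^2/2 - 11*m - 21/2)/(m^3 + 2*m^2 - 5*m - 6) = (m - 7/2)/(m - 2)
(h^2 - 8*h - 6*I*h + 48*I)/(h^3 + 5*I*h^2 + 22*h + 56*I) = (h^2 - 8*h - 6*I*h + 48*I)/(h^3 + 5*I*h^2 + 22*h + 56*I)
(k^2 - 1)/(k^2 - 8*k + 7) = (k + 1)/(k - 7)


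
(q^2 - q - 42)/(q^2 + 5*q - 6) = (q - 7)/(q - 1)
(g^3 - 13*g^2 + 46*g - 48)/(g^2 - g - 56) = (g^2 - 5*g + 6)/(g + 7)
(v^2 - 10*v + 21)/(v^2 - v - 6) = (v - 7)/(v + 2)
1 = 1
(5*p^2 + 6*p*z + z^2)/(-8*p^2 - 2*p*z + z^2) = (5*p^2 + 6*p*z + z^2)/(-8*p^2 - 2*p*z + z^2)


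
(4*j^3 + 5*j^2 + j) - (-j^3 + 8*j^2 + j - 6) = 5*j^3 - 3*j^2 + 6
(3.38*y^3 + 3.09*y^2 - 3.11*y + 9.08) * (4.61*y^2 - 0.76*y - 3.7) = 15.5818*y^5 + 11.6761*y^4 - 29.1915*y^3 + 32.7894*y^2 + 4.6062*y - 33.596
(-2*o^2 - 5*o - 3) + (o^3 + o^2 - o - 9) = o^3 - o^2 - 6*o - 12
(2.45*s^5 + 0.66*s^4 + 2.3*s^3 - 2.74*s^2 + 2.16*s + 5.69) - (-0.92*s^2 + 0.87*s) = 2.45*s^5 + 0.66*s^4 + 2.3*s^3 - 1.82*s^2 + 1.29*s + 5.69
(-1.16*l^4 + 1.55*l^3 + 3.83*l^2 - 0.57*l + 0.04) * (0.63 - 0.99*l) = 1.1484*l^5 - 2.2653*l^4 - 2.8152*l^3 + 2.9772*l^2 - 0.3987*l + 0.0252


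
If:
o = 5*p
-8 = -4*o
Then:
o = 2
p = 2/5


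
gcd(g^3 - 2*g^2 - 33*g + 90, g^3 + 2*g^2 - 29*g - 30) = g^2 + g - 30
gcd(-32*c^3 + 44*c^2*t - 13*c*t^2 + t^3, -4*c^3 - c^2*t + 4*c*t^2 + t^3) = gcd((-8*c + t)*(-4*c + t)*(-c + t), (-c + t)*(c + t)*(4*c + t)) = -c + t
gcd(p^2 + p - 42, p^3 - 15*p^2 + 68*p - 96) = 1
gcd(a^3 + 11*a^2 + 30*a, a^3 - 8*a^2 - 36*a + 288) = a + 6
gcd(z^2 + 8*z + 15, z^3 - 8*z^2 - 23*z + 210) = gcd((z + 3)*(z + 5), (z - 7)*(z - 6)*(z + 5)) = z + 5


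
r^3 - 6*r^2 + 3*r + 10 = (r - 5)*(r - 2)*(r + 1)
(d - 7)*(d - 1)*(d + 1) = d^3 - 7*d^2 - d + 7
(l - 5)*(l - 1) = l^2 - 6*l + 5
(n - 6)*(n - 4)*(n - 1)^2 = n^4 - 12*n^3 + 45*n^2 - 58*n + 24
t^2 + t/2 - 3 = (t - 3/2)*(t + 2)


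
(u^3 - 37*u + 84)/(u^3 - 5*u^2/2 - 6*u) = 2*(u^2 + 4*u - 21)/(u*(2*u + 3))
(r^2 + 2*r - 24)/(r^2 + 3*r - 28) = (r + 6)/(r + 7)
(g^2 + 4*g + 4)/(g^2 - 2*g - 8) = (g + 2)/(g - 4)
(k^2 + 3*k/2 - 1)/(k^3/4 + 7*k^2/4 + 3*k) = 2*(2*k^2 + 3*k - 2)/(k*(k^2 + 7*k + 12))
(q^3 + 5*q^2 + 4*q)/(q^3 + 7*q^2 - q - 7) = q*(q + 4)/(q^2 + 6*q - 7)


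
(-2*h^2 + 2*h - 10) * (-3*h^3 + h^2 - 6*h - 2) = 6*h^5 - 8*h^4 + 44*h^3 - 18*h^2 + 56*h + 20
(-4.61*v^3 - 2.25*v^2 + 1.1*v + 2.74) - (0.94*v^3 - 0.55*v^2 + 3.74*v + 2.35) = -5.55*v^3 - 1.7*v^2 - 2.64*v + 0.39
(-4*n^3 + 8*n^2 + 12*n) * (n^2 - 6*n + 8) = -4*n^5 + 32*n^4 - 68*n^3 - 8*n^2 + 96*n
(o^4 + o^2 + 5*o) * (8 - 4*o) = -4*o^5 + 8*o^4 - 4*o^3 - 12*o^2 + 40*o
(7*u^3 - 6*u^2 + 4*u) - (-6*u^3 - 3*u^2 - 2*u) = 13*u^3 - 3*u^2 + 6*u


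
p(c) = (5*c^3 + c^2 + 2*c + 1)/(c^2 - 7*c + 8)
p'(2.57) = -15.53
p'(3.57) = -49.12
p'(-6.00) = 3.45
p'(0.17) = 0.60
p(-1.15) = -0.44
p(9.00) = 144.04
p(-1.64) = -0.98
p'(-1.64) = 1.31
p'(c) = (7 - 2*c)*(5*c^3 + c^2 + 2*c + 1)/(c^2 - 7*c + 8)^2 + (15*c^2 + 2*c + 2)/(c^2 - 7*c + 8)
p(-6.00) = -12.27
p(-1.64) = -0.98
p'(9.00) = -13.44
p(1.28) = 23.12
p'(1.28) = 194.26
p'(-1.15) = 0.89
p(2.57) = -28.84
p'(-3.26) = 2.41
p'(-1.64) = 1.31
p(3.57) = -58.51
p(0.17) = 0.20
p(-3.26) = -4.06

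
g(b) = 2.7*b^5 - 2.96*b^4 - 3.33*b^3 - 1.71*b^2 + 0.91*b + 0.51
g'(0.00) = 0.91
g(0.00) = 0.51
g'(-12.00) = 298998.91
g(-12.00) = -727727.37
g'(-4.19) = 4871.73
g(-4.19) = -4187.55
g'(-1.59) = 114.97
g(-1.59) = -38.23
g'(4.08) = 2757.40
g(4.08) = 1981.93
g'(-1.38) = 66.68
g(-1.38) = -19.50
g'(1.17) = -10.43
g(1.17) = -5.73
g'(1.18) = -10.32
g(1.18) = -5.83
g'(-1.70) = 148.78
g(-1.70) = -52.68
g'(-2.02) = 289.42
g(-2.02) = -120.95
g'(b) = 13.5*b^4 - 11.84*b^3 - 9.99*b^2 - 3.42*b + 0.91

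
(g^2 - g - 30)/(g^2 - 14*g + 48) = (g + 5)/(g - 8)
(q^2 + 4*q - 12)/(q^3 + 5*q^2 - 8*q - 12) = 1/(q + 1)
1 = 1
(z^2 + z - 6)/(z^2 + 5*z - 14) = (z + 3)/(z + 7)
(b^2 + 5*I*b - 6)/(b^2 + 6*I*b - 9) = (b + 2*I)/(b + 3*I)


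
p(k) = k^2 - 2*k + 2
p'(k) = 2*k - 2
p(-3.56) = 21.79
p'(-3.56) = -9.12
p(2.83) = 4.35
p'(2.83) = 3.66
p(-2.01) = 10.06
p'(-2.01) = -6.02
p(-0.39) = 2.93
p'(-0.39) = -2.78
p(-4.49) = 31.14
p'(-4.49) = -10.98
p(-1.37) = 6.62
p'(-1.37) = -4.74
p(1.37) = 1.14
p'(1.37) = 0.74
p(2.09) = 2.19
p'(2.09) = 2.18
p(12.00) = 122.00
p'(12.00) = 22.00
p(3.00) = 5.00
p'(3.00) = 4.00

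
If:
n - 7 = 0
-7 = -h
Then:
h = 7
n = 7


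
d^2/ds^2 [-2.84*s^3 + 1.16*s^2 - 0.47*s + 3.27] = 2.32 - 17.04*s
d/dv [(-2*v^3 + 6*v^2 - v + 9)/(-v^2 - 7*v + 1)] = (2*v^4 + 28*v^3 - 49*v^2 + 30*v + 62)/(v^4 + 14*v^3 + 47*v^2 - 14*v + 1)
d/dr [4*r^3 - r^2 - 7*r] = 12*r^2 - 2*r - 7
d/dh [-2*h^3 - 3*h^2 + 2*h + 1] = -6*h^2 - 6*h + 2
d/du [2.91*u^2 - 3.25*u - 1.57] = 5.82*u - 3.25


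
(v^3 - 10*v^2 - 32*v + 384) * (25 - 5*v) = -5*v^4 + 75*v^3 - 90*v^2 - 2720*v + 9600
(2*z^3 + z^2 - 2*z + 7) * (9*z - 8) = 18*z^4 - 7*z^3 - 26*z^2 + 79*z - 56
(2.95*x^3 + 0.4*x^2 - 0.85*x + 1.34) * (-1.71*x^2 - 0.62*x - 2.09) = -5.0445*x^5 - 2.513*x^4 - 4.96*x^3 - 2.6004*x^2 + 0.9457*x - 2.8006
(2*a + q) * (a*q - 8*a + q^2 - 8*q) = 2*a^2*q - 16*a^2 + 3*a*q^2 - 24*a*q + q^3 - 8*q^2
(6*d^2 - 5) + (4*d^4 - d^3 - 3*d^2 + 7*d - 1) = 4*d^4 - d^3 + 3*d^2 + 7*d - 6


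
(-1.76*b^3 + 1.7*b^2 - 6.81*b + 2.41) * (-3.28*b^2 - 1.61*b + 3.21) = 5.7728*b^5 - 2.7424*b^4 + 13.9502*b^3 + 8.5163*b^2 - 25.7402*b + 7.7361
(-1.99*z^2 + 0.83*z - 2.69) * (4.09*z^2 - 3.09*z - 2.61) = -8.1391*z^4 + 9.5438*z^3 - 8.3729*z^2 + 6.1458*z + 7.0209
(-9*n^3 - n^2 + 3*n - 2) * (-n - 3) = 9*n^4 + 28*n^3 - 7*n + 6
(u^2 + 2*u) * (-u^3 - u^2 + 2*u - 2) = -u^5 - 3*u^4 + 2*u^2 - 4*u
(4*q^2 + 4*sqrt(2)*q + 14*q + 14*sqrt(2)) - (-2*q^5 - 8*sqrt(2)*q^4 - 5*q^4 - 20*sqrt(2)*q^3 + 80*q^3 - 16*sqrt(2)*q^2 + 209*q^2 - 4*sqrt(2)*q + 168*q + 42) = 2*q^5 + 5*q^4 + 8*sqrt(2)*q^4 - 80*q^3 + 20*sqrt(2)*q^3 - 205*q^2 + 16*sqrt(2)*q^2 - 154*q + 8*sqrt(2)*q - 42 + 14*sqrt(2)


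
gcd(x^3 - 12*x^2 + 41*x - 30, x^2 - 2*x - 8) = 1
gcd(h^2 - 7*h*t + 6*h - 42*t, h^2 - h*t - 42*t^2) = -h + 7*t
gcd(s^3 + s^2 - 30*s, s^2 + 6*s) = s^2 + 6*s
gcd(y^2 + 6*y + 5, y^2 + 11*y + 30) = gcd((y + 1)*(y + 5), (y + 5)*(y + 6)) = y + 5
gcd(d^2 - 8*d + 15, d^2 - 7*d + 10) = d - 5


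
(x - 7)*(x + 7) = x^2 - 49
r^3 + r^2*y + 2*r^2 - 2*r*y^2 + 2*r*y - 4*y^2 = (r + 2)*(r - y)*(r + 2*y)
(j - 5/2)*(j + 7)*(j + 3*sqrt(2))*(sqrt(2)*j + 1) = sqrt(2)*j^4 + 9*sqrt(2)*j^3/2 + 7*j^3 - 29*sqrt(2)*j^2/2 + 63*j^2/2 - 245*j/2 + 27*sqrt(2)*j/2 - 105*sqrt(2)/2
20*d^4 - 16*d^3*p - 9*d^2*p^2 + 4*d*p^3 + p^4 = (-2*d + p)*(-d + p)*(2*d + p)*(5*d + p)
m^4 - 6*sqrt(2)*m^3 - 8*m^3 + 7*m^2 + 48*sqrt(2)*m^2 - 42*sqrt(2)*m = m*(m - 7)*(m - 1)*(m - 6*sqrt(2))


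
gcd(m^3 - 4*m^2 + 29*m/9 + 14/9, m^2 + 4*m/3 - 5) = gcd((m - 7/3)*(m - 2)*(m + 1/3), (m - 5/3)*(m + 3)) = 1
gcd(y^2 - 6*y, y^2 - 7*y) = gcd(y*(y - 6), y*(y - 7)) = y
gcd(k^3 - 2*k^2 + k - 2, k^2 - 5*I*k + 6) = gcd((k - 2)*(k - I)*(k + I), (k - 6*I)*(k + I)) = k + I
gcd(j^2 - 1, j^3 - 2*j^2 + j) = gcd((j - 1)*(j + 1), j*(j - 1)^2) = j - 1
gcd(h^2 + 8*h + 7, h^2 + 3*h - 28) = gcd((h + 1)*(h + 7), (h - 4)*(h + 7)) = h + 7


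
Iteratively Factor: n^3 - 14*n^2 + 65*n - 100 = (n - 4)*(n^2 - 10*n + 25) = (n - 5)*(n - 4)*(n - 5)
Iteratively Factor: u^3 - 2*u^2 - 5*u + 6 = (u + 2)*(u^2 - 4*u + 3) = (u - 3)*(u + 2)*(u - 1)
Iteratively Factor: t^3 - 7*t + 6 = (t + 3)*(t^2 - 3*t + 2) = (t - 1)*(t + 3)*(t - 2)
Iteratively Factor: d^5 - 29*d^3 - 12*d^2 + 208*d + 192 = (d + 3)*(d^4 - 3*d^3 - 20*d^2 + 48*d + 64) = (d + 1)*(d + 3)*(d^3 - 4*d^2 - 16*d + 64) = (d + 1)*(d + 3)*(d + 4)*(d^2 - 8*d + 16) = (d - 4)*(d + 1)*(d + 3)*(d + 4)*(d - 4)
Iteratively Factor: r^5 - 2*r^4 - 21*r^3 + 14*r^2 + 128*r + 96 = (r + 1)*(r^4 - 3*r^3 - 18*r^2 + 32*r + 96) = (r + 1)*(r + 2)*(r^3 - 5*r^2 - 8*r + 48) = (r + 1)*(r + 2)*(r + 3)*(r^2 - 8*r + 16) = (r - 4)*(r + 1)*(r + 2)*(r + 3)*(r - 4)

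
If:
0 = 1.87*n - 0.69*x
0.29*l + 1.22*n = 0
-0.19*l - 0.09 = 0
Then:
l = -0.47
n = 0.11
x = 0.31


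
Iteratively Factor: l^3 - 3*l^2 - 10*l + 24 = (l - 2)*(l^2 - l - 12) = (l - 4)*(l - 2)*(l + 3)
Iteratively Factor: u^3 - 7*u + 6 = (u - 1)*(u^2 + u - 6) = (u - 2)*(u - 1)*(u + 3)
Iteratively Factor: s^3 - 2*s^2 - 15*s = (s - 5)*(s^2 + 3*s) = (s - 5)*(s + 3)*(s)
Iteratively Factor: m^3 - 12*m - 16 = (m + 2)*(m^2 - 2*m - 8) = (m + 2)^2*(m - 4)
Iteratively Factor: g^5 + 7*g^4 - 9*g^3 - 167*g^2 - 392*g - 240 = (g + 3)*(g^4 + 4*g^3 - 21*g^2 - 104*g - 80) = (g - 5)*(g + 3)*(g^3 + 9*g^2 + 24*g + 16) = (g - 5)*(g + 3)*(g + 4)*(g^2 + 5*g + 4) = (g - 5)*(g + 3)*(g + 4)^2*(g + 1)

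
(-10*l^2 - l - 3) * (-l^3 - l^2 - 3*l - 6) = 10*l^5 + 11*l^4 + 34*l^3 + 66*l^2 + 15*l + 18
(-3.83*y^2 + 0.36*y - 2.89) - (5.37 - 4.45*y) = -3.83*y^2 + 4.81*y - 8.26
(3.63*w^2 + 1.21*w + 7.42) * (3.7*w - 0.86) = 13.431*w^3 + 1.3552*w^2 + 26.4134*w - 6.3812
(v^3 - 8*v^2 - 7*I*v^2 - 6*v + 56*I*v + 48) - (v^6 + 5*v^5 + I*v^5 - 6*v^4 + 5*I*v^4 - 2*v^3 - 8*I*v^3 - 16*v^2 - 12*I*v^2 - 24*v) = -v^6 - 5*v^5 - I*v^5 + 6*v^4 - 5*I*v^4 + 3*v^3 + 8*I*v^3 + 8*v^2 + 5*I*v^2 + 18*v + 56*I*v + 48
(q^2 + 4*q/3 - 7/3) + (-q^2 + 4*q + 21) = 16*q/3 + 56/3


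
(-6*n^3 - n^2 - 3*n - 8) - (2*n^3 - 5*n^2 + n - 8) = -8*n^3 + 4*n^2 - 4*n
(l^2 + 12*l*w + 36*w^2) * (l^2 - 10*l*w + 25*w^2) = l^4 + 2*l^3*w - 59*l^2*w^2 - 60*l*w^3 + 900*w^4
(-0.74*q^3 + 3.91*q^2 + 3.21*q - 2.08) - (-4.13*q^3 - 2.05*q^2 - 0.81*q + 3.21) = 3.39*q^3 + 5.96*q^2 + 4.02*q - 5.29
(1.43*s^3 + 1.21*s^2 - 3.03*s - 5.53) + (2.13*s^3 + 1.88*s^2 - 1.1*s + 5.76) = 3.56*s^3 + 3.09*s^2 - 4.13*s + 0.23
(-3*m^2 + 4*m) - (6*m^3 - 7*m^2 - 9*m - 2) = -6*m^3 + 4*m^2 + 13*m + 2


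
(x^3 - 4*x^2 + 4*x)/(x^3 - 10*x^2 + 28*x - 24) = x/(x - 6)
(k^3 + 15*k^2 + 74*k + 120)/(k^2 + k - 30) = (k^2 + 9*k + 20)/(k - 5)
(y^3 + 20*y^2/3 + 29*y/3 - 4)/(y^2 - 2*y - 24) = (y^2 + 8*y/3 - 1)/(y - 6)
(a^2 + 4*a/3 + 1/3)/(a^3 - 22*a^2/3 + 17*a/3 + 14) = (3*a + 1)/(3*a^2 - 25*a + 42)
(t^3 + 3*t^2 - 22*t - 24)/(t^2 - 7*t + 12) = (t^2 + 7*t + 6)/(t - 3)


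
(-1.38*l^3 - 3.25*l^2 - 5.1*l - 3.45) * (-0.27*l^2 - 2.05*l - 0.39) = 0.3726*l^5 + 3.7065*l^4 + 8.5777*l^3 + 12.654*l^2 + 9.0615*l + 1.3455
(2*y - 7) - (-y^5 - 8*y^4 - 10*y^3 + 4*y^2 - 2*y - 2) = y^5 + 8*y^4 + 10*y^3 - 4*y^2 + 4*y - 5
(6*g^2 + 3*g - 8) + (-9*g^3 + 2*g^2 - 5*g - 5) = -9*g^3 + 8*g^2 - 2*g - 13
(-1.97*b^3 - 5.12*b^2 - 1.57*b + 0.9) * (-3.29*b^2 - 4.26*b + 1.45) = 6.4813*b^5 + 25.237*b^4 + 24.12*b^3 - 3.6968*b^2 - 6.1105*b + 1.305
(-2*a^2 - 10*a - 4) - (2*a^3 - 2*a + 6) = -2*a^3 - 2*a^2 - 8*a - 10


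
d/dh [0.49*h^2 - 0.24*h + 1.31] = 0.98*h - 0.24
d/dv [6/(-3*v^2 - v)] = 6*(6*v + 1)/(v^2*(3*v + 1)^2)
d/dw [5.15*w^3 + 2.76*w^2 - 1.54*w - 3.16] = 15.45*w^2 + 5.52*w - 1.54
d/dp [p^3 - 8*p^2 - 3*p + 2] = 3*p^2 - 16*p - 3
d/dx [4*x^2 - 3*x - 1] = 8*x - 3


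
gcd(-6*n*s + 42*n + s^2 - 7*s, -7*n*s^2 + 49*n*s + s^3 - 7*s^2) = s - 7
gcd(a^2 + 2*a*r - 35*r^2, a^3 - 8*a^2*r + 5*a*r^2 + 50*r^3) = -a + 5*r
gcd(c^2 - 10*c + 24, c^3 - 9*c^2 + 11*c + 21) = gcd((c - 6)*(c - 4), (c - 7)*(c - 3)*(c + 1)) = 1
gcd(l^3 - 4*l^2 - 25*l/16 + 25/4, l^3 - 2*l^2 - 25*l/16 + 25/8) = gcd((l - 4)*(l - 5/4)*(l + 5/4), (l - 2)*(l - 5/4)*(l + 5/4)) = l^2 - 25/16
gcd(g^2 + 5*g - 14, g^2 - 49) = g + 7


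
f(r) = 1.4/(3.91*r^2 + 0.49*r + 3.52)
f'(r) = 1.4*(-7.82*r - 0.49)/(3.91*r^2 + 0.49*r + 3.52)^2 = (-10.948*r - 0.686)/(3.91*r^2 + 0.49*r + 3.52)^2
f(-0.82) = 0.24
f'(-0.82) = 0.25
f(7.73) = 0.01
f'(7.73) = -0.00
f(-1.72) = 0.10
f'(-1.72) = 0.09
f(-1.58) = 0.11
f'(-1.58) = 0.11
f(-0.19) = 0.39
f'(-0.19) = 0.11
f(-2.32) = 0.06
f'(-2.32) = 0.05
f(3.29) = 0.03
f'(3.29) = -0.02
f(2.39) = 0.05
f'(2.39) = -0.04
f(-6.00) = 0.01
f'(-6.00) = 0.00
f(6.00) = 0.01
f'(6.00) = -0.00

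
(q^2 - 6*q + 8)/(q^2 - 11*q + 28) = (q - 2)/(q - 7)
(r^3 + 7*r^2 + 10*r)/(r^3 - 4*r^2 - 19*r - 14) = r*(r + 5)/(r^2 - 6*r - 7)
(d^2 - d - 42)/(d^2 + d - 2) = (d^2 - d - 42)/(d^2 + d - 2)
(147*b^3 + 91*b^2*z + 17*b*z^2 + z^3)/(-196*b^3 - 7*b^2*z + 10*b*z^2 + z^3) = (3*b + z)/(-4*b + z)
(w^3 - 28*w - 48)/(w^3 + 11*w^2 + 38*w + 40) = (w - 6)/(w + 5)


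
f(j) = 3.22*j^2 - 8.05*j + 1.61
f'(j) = 6.44*j - 8.05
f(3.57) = 13.91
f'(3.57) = 14.94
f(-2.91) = 52.30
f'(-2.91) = -26.79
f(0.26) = -0.27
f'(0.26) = -6.38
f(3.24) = 9.33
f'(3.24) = 12.82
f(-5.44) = 140.69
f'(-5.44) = -43.08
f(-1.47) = 20.40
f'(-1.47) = -17.52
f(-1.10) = 14.36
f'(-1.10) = -15.13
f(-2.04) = 31.43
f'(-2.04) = -21.19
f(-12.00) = 561.89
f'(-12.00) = -85.33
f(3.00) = 6.44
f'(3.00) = 11.27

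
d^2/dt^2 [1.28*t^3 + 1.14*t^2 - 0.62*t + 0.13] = 7.68*t + 2.28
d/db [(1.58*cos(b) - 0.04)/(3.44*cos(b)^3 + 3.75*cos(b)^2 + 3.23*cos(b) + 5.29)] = (10.8704*cos(b)^3 + 5.5122*cos(b)^2 - 0.3*cos(b) - 8.4874)*sin(b)/(11.8336*cos(b)^6 + 25.8*cos(b)^5 + 36.2849*cos(b)^4 + 60.6202*cos(b)^3 + 50.1079*cos(b)^2 + 34.1734*cos(b) + 27.9841)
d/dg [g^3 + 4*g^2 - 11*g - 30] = 3*g^2 + 8*g - 11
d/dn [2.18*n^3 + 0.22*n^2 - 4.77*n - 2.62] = 6.54*n^2 + 0.44*n - 4.77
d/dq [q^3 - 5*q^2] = q*(3*q - 10)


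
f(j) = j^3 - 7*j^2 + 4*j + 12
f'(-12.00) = 604.00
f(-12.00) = -2772.00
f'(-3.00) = 73.00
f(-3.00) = -90.00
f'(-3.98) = 107.24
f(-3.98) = -177.85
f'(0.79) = -5.19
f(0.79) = 11.28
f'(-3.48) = 89.05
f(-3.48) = -128.84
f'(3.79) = -5.97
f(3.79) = -18.95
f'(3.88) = -5.16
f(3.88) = -19.45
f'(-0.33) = 8.95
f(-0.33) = 9.88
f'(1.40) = -9.72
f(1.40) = 6.62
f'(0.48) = -2.03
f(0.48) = 12.42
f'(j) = 3*j^2 - 14*j + 4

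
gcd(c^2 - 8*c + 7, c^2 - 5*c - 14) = c - 7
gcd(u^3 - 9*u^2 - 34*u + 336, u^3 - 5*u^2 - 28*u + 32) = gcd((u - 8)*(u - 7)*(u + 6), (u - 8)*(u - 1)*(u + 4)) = u - 8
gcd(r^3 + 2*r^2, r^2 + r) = r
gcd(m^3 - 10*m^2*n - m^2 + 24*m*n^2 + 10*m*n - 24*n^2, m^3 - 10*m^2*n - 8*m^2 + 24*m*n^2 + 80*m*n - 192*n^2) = m^2 - 10*m*n + 24*n^2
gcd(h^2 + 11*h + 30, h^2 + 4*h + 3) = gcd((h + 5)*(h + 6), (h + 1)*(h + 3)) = 1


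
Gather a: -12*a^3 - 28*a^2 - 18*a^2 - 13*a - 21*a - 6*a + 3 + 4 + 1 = -12*a^3 - 46*a^2 - 40*a + 8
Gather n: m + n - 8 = m + n - 8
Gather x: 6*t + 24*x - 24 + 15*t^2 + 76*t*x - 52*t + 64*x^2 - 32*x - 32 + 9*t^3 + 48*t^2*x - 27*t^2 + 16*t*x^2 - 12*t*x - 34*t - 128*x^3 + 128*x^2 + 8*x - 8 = 9*t^3 - 12*t^2 - 80*t - 128*x^3 + x^2*(16*t + 192) + x*(48*t^2 + 64*t) - 64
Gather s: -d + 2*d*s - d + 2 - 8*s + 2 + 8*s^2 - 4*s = -2*d + 8*s^2 + s*(2*d - 12) + 4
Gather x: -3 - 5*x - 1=-5*x - 4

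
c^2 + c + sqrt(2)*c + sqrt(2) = (c + 1)*(c + sqrt(2))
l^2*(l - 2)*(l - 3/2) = l^4 - 7*l^3/2 + 3*l^2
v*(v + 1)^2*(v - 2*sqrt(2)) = v^4 - 2*sqrt(2)*v^3 + 2*v^3 - 4*sqrt(2)*v^2 + v^2 - 2*sqrt(2)*v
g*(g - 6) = g^2 - 6*g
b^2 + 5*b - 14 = (b - 2)*(b + 7)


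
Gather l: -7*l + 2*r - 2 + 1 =-7*l + 2*r - 1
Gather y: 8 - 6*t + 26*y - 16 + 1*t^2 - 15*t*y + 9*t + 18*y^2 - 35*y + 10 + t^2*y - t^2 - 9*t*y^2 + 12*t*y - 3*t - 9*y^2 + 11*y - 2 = y^2*(9 - 9*t) + y*(t^2 - 3*t + 2)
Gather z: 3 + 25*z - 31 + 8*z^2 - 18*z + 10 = 8*z^2 + 7*z - 18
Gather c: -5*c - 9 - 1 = -5*c - 10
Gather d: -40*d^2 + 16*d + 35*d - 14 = -40*d^2 + 51*d - 14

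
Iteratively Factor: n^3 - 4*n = (n)*(n^2 - 4) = n*(n + 2)*(n - 2)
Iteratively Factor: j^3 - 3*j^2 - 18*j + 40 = (j - 5)*(j^2 + 2*j - 8) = (j - 5)*(j - 2)*(j + 4)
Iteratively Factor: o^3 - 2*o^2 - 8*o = (o + 2)*(o^2 - 4*o) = o*(o + 2)*(o - 4)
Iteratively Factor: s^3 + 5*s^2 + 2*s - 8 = (s + 2)*(s^2 + 3*s - 4) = (s - 1)*(s + 2)*(s + 4)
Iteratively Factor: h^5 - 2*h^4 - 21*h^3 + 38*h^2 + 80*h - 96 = (h - 3)*(h^4 + h^3 - 18*h^2 - 16*h + 32) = (h - 3)*(h - 1)*(h^3 + 2*h^2 - 16*h - 32) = (h - 3)*(h - 1)*(h + 2)*(h^2 - 16) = (h - 3)*(h - 1)*(h + 2)*(h + 4)*(h - 4)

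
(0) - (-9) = 9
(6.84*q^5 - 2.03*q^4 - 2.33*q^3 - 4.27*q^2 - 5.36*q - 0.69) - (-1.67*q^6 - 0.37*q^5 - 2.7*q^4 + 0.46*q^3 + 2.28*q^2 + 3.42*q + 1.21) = 1.67*q^6 + 7.21*q^5 + 0.67*q^4 - 2.79*q^3 - 6.55*q^2 - 8.78*q - 1.9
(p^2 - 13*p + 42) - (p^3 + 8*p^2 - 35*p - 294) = -p^3 - 7*p^2 + 22*p + 336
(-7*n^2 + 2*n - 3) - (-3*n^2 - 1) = -4*n^2 + 2*n - 2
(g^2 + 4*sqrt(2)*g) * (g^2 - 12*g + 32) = g^4 - 12*g^3 + 4*sqrt(2)*g^3 - 48*sqrt(2)*g^2 + 32*g^2 + 128*sqrt(2)*g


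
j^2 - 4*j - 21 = (j - 7)*(j + 3)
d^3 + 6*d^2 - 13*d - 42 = (d - 3)*(d + 2)*(d + 7)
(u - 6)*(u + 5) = u^2 - u - 30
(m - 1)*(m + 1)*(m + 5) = m^3 + 5*m^2 - m - 5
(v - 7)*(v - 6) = v^2 - 13*v + 42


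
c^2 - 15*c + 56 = (c - 8)*(c - 7)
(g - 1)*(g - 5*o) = g^2 - 5*g*o - g + 5*o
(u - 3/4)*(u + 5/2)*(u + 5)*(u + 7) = u^4 + 55*u^3/4 + 433*u^2/8 + 155*u/4 - 525/8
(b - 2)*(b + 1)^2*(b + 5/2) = b^4 + 5*b^3/2 - 3*b^2 - 19*b/2 - 5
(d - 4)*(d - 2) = d^2 - 6*d + 8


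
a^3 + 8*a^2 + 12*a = a*(a + 2)*(a + 6)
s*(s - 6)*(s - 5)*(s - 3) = s^4 - 14*s^3 + 63*s^2 - 90*s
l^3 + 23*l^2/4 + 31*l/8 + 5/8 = (l + 1/4)*(l + 1/2)*(l + 5)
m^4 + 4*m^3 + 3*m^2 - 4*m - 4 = (m - 1)*(m + 1)*(m + 2)^2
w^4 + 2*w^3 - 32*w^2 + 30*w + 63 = (w - 3)^2*(w + 1)*(w + 7)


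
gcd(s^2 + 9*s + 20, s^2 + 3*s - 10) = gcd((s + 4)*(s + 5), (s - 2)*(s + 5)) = s + 5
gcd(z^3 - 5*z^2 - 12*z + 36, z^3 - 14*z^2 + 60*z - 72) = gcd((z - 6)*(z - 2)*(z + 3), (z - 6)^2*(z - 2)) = z^2 - 8*z + 12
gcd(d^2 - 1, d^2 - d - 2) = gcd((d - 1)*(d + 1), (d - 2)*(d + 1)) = d + 1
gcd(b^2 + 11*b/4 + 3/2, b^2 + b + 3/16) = b + 3/4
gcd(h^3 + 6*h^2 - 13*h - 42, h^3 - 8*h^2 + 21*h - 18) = h - 3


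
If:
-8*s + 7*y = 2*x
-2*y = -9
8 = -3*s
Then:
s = -8/3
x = 317/12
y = 9/2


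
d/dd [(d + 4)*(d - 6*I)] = 2*d + 4 - 6*I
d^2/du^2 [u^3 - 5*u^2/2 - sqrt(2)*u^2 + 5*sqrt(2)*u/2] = 6*u - 5 - 2*sqrt(2)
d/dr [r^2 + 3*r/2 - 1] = 2*r + 3/2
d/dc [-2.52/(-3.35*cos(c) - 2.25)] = 8.442*sin(c)/(3.35*cos(c) + 2.25)^2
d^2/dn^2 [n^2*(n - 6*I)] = 6*n - 12*I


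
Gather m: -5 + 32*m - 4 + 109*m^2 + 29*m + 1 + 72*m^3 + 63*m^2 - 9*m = 72*m^3 + 172*m^2 + 52*m - 8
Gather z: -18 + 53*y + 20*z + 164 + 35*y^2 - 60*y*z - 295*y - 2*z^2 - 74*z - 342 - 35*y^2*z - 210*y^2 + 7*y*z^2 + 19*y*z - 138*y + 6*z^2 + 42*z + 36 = -175*y^2 - 380*y + z^2*(7*y + 4) + z*(-35*y^2 - 41*y - 12) - 160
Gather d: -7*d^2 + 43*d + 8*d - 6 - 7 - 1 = -7*d^2 + 51*d - 14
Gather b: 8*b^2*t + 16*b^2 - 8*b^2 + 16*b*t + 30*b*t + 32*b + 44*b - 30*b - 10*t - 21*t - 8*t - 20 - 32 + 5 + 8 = b^2*(8*t + 8) + b*(46*t + 46) - 39*t - 39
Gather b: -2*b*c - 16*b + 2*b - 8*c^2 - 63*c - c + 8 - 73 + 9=b*(-2*c - 14) - 8*c^2 - 64*c - 56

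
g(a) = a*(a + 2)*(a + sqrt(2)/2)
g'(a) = a*(a + 2) + a*(a + sqrt(2)/2) + (a + 2)*(a + sqrt(2)/2)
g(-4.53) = -43.81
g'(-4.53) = 38.45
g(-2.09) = -0.26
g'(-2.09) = 3.20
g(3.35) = 72.71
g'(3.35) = 53.22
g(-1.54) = 0.59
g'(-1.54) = 0.19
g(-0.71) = 0.00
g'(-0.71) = -0.92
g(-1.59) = 0.58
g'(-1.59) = 0.39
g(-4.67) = -49.41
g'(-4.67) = 41.56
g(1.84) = 18.00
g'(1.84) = 21.53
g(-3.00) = -6.88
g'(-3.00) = 12.17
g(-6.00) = -127.03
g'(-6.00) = 76.93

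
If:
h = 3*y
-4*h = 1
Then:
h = -1/4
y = -1/12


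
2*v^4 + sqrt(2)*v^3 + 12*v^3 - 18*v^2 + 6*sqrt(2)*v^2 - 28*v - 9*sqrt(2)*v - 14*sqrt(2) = (v - 2)*(v + 7)*(sqrt(2)*v + 1)*(sqrt(2)*v + sqrt(2))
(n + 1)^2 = n^2 + 2*n + 1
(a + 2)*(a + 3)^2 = a^3 + 8*a^2 + 21*a + 18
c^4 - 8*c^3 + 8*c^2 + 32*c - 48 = (c - 6)*(c - 2)^2*(c + 2)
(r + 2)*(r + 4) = r^2 + 6*r + 8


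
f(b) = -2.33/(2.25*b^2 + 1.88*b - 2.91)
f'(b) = -2.33*(-4.5*b - 1.88)/(2.25*b^2 + 1.88*b - 2.91)^2 = (10.485*b + 4.3804)/(2.25*b^2 + 1.88*b - 2.91)^2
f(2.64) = -0.13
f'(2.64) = 0.10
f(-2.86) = -0.23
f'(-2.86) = -0.25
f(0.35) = 1.18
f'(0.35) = 2.06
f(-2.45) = -0.39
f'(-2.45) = -0.59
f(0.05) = 0.83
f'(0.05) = 0.62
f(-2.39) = -0.43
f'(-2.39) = -0.70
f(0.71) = 5.28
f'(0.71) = 60.81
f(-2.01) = -0.97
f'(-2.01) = -2.89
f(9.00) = -0.01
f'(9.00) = 0.00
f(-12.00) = -0.01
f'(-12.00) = -0.00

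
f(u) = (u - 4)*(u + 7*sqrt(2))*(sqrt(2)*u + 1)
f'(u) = sqrt(2)*(u - 4)*(u + 7*sqrt(2)) + (u - 4)*(sqrt(2)*u + 1) + (u + 7*sqrt(2))*(sqrt(2)*u + 1)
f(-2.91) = 150.46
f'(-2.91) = -68.55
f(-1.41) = 45.65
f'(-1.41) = -68.01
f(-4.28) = 235.11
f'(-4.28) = -52.36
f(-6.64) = 290.99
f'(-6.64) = 12.88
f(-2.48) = 120.54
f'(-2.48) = -70.35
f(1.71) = -90.88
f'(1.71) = -5.74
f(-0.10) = -34.50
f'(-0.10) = -51.93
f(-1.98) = 85.25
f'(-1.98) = -70.47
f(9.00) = 1297.25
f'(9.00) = 461.73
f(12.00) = 3148.37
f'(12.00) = 785.08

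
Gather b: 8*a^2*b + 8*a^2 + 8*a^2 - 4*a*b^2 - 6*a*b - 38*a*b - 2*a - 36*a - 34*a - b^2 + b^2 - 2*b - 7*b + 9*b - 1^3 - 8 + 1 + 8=16*a^2 - 4*a*b^2 - 72*a + b*(8*a^2 - 44*a)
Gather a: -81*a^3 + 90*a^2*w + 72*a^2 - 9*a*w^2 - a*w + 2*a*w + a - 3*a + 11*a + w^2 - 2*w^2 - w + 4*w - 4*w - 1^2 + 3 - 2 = -81*a^3 + a^2*(90*w + 72) + a*(-9*w^2 + w + 9) - w^2 - w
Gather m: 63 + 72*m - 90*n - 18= 72*m - 90*n + 45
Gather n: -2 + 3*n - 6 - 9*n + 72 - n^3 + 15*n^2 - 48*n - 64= -n^3 + 15*n^2 - 54*n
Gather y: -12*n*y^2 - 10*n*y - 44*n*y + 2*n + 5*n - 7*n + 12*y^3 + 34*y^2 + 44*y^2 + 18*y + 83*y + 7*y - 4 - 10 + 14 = 12*y^3 + y^2*(78 - 12*n) + y*(108 - 54*n)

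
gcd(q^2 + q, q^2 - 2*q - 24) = 1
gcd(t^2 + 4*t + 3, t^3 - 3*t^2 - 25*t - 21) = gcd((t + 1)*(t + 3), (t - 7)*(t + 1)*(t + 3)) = t^2 + 4*t + 3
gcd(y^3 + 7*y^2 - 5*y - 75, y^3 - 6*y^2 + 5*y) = 1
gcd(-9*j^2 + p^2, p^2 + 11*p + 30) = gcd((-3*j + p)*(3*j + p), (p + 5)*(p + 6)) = 1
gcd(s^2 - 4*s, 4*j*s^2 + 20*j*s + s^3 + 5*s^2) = s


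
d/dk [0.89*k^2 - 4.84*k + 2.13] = 1.78*k - 4.84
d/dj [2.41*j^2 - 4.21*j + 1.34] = 4.82*j - 4.21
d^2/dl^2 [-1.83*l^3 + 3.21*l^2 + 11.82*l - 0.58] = 6.42 - 10.98*l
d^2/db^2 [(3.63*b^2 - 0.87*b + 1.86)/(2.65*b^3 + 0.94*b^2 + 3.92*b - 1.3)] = (50.98335*b^6 - 36.65745*b^5 - 82.5114599999998*b^4 + 238.993068*b^3 + 116.440416*b^2 + 73.189728*b + 65.111208)/(18.609625*b^9 + 19.80345*b^8 + 89.60922*b^7 + 32.031154*b^6 + 113.124216*b^5 - 41.139192*b^4 + 44.930348*b^3 - 55.16316*b^2 + 19.8744*b - 2.197)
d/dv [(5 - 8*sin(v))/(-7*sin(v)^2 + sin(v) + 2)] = (-56*sin(v)^2 + 70*sin(v) - 21)*cos(v)/(-7*sin(v)^2 + sin(v) + 2)^2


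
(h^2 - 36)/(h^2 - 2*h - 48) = (h - 6)/(h - 8)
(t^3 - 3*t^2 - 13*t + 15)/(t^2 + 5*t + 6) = (t^2 - 6*t + 5)/(t + 2)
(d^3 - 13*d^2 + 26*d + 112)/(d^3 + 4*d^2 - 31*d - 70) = (d^2 - 15*d + 56)/(d^2 + 2*d - 35)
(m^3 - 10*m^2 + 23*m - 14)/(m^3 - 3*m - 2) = (m^2 - 8*m + 7)/(m^2 + 2*m + 1)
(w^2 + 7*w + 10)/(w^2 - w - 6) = (w + 5)/(w - 3)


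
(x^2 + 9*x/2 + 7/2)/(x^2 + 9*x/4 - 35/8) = 4*(x + 1)/(4*x - 5)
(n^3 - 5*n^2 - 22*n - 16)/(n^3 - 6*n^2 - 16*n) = (n + 1)/n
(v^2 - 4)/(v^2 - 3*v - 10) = (v - 2)/(v - 5)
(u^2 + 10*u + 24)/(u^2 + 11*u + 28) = (u + 6)/(u + 7)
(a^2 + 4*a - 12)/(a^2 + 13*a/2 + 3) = 2*(a - 2)/(2*a + 1)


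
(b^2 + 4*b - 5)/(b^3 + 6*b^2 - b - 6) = (b + 5)/(b^2 + 7*b + 6)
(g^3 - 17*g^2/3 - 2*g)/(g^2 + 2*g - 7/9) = 3*g*(3*g^2 - 17*g - 6)/(9*g^2 + 18*g - 7)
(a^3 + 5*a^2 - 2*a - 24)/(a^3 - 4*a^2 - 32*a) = (a^2 + a - 6)/(a*(a - 8))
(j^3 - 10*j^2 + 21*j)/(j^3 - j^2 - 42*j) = (j - 3)/(j + 6)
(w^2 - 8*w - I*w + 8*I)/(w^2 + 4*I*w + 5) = (w - 8)/(w + 5*I)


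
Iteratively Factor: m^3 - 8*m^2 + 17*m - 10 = (m - 1)*(m^2 - 7*m + 10) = (m - 5)*(m - 1)*(m - 2)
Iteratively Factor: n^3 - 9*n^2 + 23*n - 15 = (n - 1)*(n^2 - 8*n + 15) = (n - 3)*(n - 1)*(n - 5)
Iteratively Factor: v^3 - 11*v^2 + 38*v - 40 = (v - 5)*(v^2 - 6*v + 8) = (v - 5)*(v - 2)*(v - 4)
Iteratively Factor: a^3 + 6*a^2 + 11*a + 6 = (a + 3)*(a^2 + 3*a + 2) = (a + 2)*(a + 3)*(a + 1)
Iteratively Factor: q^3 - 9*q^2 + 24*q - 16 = (q - 4)*(q^2 - 5*q + 4) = (q - 4)*(q - 1)*(q - 4)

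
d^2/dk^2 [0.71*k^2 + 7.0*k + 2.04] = 1.42000000000000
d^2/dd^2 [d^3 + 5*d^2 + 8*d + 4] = 6*d + 10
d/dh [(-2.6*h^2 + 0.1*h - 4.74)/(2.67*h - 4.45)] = (-6.942*h^2 + 23.14*h + 12.2108)/(7.1289*h^2 - 23.763*h + 19.8025)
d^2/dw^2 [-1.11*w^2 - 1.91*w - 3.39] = -2.22000000000000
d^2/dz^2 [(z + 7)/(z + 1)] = 12/(z + 1)^3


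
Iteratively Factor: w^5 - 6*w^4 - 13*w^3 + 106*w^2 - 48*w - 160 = (w - 4)*(w^4 - 2*w^3 - 21*w^2 + 22*w + 40) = (w - 4)*(w - 2)*(w^3 - 21*w - 20) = (w - 4)*(w - 2)*(w + 1)*(w^2 - w - 20) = (w - 5)*(w - 4)*(w - 2)*(w + 1)*(w + 4)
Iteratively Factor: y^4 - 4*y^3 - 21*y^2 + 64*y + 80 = (y - 5)*(y^3 + y^2 - 16*y - 16) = (y - 5)*(y - 4)*(y^2 + 5*y + 4) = (y - 5)*(y - 4)*(y + 1)*(y + 4)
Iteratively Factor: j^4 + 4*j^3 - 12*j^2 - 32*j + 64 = (j + 4)*(j^3 - 12*j + 16) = (j + 4)^2*(j^2 - 4*j + 4) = (j - 2)*(j + 4)^2*(j - 2)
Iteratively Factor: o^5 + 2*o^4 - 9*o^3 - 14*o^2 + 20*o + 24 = (o - 2)*(o^4 + 4*o^3 - o^2 - 16*o - 12) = (o - 2)^2*(o^3 + 6*o^2 + 11*o + 6) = (o - 2)^2*(o + 2)*(o^2 + 4*o + 3) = (o - 2)^2*(o + 2)*(o + 3)*(o + 1)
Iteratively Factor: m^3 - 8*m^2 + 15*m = (m - 3)*(m^2 - 5*m) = m*(m - 3)*(m - 5)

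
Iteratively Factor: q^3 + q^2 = (q)*(q^2 + q) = q^2*(q + 1)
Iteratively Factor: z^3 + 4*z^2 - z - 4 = (z + 1)*(z^2 + 3*z - 4) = (z - 1)*(z + 1)*(z + 4)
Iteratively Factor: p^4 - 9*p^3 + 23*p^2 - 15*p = (p - 5)*(p^3 - 4*p^2 + 3*p) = p*(p - 5)*(p^2 - 4*p + 3) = p*(p - 5)*(p - 1)*(p - 3)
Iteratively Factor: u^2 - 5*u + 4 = (u - 1)*(u - 4)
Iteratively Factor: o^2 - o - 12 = (o - 4)*(o + 3)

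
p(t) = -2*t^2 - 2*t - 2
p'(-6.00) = 22.00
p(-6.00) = -62.00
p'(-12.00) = 46.00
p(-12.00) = -266.00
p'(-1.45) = 3.80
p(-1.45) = -3.30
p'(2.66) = -12.64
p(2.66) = -21.47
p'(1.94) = -9.76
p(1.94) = -13.41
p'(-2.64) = 8.56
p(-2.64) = -10.66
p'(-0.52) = 0.08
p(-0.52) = -1.50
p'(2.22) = -10.88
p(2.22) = -16.30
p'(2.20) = -10.80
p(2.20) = -16.08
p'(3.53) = -16.12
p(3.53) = -33.98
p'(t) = -4*t - 2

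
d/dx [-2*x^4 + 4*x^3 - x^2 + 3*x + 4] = -8*x^3 + 12*x^2 - 2*x + 3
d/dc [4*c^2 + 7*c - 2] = 8*c + 7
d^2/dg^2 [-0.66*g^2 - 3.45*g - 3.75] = -1.32000000000000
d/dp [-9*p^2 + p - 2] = 1 - 18*p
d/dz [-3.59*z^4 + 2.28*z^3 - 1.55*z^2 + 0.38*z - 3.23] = -14.36*z^3 + 6.84*z^2 - 3.1*z + 0.38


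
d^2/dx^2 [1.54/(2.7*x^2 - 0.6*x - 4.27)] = (22.4532*x^2 - 4.9896*x - 1.54*(5.4*x - 0.6)*(10.8*x - 1.2) - 35.50932)/(-2.7*x^2 + 0.6*x + 4.27)^3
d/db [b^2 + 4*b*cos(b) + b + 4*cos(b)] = -4*b*sin(b) + 2*b + 4*sqrt(2)*cos(b + pi/4) + 1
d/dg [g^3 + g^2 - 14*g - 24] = 3*g^2 + 2*g - 14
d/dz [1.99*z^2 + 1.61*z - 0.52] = 3.98*z + 1.61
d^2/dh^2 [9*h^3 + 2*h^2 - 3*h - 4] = 54*h + 4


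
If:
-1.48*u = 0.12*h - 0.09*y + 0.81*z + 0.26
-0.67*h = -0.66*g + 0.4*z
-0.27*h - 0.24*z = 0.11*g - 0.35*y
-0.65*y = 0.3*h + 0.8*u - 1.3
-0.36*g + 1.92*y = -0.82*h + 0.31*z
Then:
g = -0.76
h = 2.35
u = 2.36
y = -1.99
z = -5.20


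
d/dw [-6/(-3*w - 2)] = -18/(3*w + 2)^2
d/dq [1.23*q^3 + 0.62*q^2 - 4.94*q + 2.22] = 3.69*q^2 + 1.24*q - 4.94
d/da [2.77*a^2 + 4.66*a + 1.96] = 5.54*a + 4.66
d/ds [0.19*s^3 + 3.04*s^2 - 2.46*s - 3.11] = 0.57*s^2 + 6.08*s - 2.46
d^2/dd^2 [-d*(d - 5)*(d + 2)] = 6 - 6*d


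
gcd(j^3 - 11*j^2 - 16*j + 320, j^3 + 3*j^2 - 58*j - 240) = j^2 - 3*j - 40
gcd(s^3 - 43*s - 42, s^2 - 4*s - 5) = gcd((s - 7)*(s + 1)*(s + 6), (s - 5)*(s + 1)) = s + 1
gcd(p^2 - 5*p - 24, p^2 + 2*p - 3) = p + 3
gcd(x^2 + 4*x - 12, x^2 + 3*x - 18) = x + 6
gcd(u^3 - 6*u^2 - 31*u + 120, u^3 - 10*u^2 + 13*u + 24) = u^2 - 11*u + 24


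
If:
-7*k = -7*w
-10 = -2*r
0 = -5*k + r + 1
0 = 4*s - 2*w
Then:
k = 6/5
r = 5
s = 3/5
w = 6/5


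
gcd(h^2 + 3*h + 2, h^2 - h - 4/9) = 1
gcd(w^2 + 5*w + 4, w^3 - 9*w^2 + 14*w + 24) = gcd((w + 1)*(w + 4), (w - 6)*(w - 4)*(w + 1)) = w + 1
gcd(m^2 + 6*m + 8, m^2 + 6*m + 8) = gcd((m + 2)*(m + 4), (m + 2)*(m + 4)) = m^2 + 6*m + 8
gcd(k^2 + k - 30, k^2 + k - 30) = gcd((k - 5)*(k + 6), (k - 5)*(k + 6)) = k^2 + k - 30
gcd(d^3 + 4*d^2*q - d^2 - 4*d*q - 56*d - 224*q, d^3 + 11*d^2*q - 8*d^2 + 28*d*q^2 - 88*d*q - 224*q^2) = d^2 + 4*d*q - 8*d - 32*q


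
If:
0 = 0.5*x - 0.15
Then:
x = 0.30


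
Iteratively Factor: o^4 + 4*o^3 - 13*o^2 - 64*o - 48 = (o - 4)*(o^3 + 8*o^2 + 19*o + 12) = (o - 4)*(o + 3)*(o^2 + 5*o + 4) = (o - 4)*(o + 1)*(o + 3)*(o + 4)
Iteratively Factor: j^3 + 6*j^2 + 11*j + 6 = (j + 3)*(j^2 + 3*j + 2) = (j + 1)*(j + 3)*(j + 2)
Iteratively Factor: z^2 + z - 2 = (z - 1)*(z + 2)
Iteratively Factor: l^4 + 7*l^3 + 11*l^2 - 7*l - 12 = (l - 1)*(l^3 + 8*l^2 + 19*l + 12) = (l - 1)*(l + 4)*(l^2 + 4*l + 3) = (l - 1)*(l + 3)*(l + 4)*(l + 1)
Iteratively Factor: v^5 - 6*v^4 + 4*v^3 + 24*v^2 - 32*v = (v)*(v^4 - 6*v^3 + 4*v^2 + 24*v - 32) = v*(v - 4)*(v^3 - 2*v^2 - 4*v + 8) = v*(v - 4)*(v - 2)*(v^2 - 4) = v*(v - 4)*(v - 2)^2*(v + 2)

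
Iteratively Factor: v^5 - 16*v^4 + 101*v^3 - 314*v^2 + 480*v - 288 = (v - 4)*(v^4 - 12*v^3 + 53*v^2 - 102*v + 72) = (v - 4)^2*(v^3 - 8*v^2 + 21*v - 18) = (v - 4)^2*(v - 3)*(v^2 - 5*v + 6) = (v - 4)^2*(v - 3)*(v - 2)*(v - 3)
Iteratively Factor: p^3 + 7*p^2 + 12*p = (p + 4)*(p^2 + 3*p) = (p + 3)*(p + 4)*(p)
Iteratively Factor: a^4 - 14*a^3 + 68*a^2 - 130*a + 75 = (a - 3)*(a^3 - 11*a^2 + 35*a - 25) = (a - 5)*(a - 3)*(a^2 - 6*a + 5) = (a - 5)*(a - 3)*(a - 1)*(a - 5)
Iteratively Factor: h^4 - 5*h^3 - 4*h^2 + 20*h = (h + 2)*(h^3 - 7*h^2 + 10*h) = (h - 5)*(h + 2)*(h^2 - 2*h) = h*(h - 5)*(h + 2)*(h - 2)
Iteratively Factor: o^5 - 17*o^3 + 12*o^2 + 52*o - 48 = (o + 2)*(o^4 - 2*o^3 - 13*o^2 + 38*o - 24) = (o - 2)*(o + 2)*(o^3 - 13*o + 12) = (o - 2)*(o - 1)*(o + 2)*(o^2 + o - 12) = (o - 2)*(o - 1)*(o + 2)*(o + 4)*(o - 3)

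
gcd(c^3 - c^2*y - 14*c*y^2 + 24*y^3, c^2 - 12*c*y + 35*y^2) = 1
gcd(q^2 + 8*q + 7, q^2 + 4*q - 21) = q + 7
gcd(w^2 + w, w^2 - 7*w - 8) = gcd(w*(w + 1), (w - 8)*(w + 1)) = w + 1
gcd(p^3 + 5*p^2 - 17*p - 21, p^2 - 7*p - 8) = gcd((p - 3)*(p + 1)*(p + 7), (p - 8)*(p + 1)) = p + 1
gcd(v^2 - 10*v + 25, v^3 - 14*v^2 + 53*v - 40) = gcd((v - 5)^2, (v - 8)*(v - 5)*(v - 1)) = v - 5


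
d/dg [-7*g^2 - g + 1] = -14*g - 1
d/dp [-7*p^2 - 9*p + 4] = -14*p - 9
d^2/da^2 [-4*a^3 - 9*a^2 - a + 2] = -24*a - 18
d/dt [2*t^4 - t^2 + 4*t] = 8*t^3 - 2*t + 4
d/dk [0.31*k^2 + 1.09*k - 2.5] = 0.62*k + 1.09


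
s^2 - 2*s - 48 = (s - 8)*(s + 6)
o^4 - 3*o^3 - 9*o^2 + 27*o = o*(o - 3)^2*(o + 3)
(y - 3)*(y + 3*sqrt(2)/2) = y^2 - 3*y + 3*sqrt(2)*y/2 - 9*sqrt(2)/2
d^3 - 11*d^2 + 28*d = d*(d - 7)*(d - 4)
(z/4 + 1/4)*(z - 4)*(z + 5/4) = z^3/4 - 7*z^2/16 - 31*z/16 - 5/4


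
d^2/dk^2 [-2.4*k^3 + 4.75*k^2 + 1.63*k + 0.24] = 9.5 - 14.4*k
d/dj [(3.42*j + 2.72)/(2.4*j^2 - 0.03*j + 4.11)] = (-8.208*j^2 - 13.056*j + 14.1378)/(5.76*j^4 - 0.144*j^3 + 19.7289*j^2 - 0.2466*j + 16.8921)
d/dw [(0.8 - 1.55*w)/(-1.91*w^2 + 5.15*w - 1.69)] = (-2.9605*w^2 + 3.056*w - 1.5005)/(3.6481*w^4 - 19.673*w^3 + 32.9783*w^2 - 17.407*w + 2.8561)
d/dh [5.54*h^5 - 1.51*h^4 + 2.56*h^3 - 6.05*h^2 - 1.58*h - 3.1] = 27.7*h^4 - 6.04*h^3 + 7.68*h^2 - 12.1*h - 1.58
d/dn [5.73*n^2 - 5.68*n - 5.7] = 11.46*n - 5.68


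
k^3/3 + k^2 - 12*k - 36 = (k/3 + 1)*(k - 6)*(k + 6)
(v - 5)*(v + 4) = v^2 - v - 20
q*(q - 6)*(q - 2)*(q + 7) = q^4 - q^3 - 44*q^2 + 84*q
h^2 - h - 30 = (h - 6)*(h + 5)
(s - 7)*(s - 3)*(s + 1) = s^3 - 9*s^2 + 11*s + 21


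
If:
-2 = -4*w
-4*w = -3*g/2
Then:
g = 4/3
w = 1/2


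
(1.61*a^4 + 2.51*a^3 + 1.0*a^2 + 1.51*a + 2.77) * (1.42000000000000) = 2.2862*a^4 + 3.5642*a^3 + 1.42*a^2 + 2.1442*a + 3.9334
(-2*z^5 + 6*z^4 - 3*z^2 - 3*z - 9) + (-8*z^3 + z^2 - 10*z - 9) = -2*z^5 + 6*z^4 - 8*z^3 - 2*z^2 - 13*z - 18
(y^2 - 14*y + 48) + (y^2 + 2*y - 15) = 2*y^2 - 12*y + 33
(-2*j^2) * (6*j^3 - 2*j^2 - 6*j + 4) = -12*j^5 + 4*j^4 + 12*j^3 - 8*j^2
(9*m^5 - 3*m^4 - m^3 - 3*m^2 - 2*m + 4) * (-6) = -54*m^5 + 18*m^4 + 6*m^3 + 18*m^2 + 12*m - 24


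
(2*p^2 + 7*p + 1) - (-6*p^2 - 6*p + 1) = 8*p^2 + 13*p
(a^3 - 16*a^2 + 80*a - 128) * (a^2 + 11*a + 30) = a^5 - 5*a^4 - 66*a^3 + 272*a^2 + 992*a - 3840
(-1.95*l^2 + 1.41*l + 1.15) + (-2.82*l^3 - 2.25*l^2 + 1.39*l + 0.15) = -2.82*l^3 - 4.2*l^2 + 2.8*l + 1.3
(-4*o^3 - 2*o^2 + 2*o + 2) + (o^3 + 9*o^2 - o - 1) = -3*o^3 + 7*o^2 + o + 1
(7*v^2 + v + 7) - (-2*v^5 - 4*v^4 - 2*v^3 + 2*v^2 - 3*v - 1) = 2*v^5 + 4*v^4 + 2*v^3 + 5*v^2 + 4*v + 8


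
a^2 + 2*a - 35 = (a - 5)*(a + 7)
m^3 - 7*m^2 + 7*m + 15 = (m - 5)*(m - 3)*(m + 1)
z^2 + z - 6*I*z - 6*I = (z + 1)*(z - 6*I)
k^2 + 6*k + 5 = (k + 1)*(k + 5)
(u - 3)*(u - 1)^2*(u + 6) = u^4 + u^3 - 23*u^2 + 39*u - 18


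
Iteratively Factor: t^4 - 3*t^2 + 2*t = (t - 1)*(t^3 + t^2 - 2*t) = (t - 1)^2*(t^2 + 2*t) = (t - 1)^2*(t + 2)*(t)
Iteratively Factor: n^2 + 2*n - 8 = (n + 4)*(n - 2)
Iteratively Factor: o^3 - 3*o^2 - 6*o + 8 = (o + 2)*(o^2 - 5*o + 4) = (o - 4)*(o + 2)*(o - 1)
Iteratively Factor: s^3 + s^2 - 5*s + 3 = (s - 1)*(s^2 + 2*s - 3) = (s - 1)^2*(s + 3)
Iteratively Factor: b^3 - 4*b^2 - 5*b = (b + 1)*(b^2 - 5*b) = (b - 5)*(b + 1)*(b)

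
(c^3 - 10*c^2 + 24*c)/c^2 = c - 10 + 24/c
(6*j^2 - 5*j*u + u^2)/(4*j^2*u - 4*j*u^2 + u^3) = (-3*j + u)/(u*(-2*j + u))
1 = 1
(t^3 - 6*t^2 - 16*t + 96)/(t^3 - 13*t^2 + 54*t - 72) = (t + 4)/(t - 3)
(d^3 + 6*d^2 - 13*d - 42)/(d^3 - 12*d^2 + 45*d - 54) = (d^2 + 9*d + 14)/(d^2 - 9*d + 18)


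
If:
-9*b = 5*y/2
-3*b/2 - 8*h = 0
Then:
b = -5*y/18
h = 5*y/96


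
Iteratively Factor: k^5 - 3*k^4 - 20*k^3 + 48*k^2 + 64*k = (k - 4)*(k^4 + k^3 - 16*k^2 - 16*k) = k*(k - 4)*(k^3 + k^2 - 16*k - 16) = k*(k - 4)^2*(k^2 + 5*k + 4) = k*(k - 4)^2*(k + 1)*(k + 4)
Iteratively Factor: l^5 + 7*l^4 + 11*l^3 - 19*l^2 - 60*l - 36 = (l + 3)*(l^4 + 4*l^3 - l^2 - 16*l - 12) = (l + 1)*(l + 3)*(l^3 + 3*l^2 - 4*l - 12) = (l + 1)*(l + 2)*(l + 3)*(l^2 + l - 6) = (l - 2)*(l + 1)*(l + 2)*(l + 3)*(l + 3)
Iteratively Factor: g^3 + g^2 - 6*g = (g)*(g^2 + g - 6) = g*(g - 2)*(g + 3)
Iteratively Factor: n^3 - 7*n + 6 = (n + 3)*(n^2 - 3*n + 2) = (n - 1)*(n + 3)*(n - 2)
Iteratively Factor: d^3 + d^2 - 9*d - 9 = (d + 1)*(d^2 - 9) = (d + 1)*(d + 3)*(d - 3)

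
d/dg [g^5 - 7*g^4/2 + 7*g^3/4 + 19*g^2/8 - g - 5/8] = 5*g^4 - 14*g^3 + 21*g^2/4 + 19*g/4 - 1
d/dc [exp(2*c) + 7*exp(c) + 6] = (2*exp(c) + 7)*exp(c)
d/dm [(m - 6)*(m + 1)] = 2*m - 5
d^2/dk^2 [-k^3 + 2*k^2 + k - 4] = 4 - 6*k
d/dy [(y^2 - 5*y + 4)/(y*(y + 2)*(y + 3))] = (-y^4 + 10*y^3 + 19*y^2 - 40*y - 24)/(y^2*(y^4 + 10*y^3 + 37*y^2 + 60*y + 36))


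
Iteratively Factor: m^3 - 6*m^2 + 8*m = (m - 2)*(m^2 - 4*m) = (m - 4)*(m - 2)*(m)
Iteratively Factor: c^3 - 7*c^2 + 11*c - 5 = (c - 5)*(c^2 - 2*c + 1) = (c - 5)*(c - 1)*(c - 1)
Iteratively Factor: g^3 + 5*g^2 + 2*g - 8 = (g + 2)*(g^2 + 3*g - 4) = (g + 2)*(g + 4)*(g - 1)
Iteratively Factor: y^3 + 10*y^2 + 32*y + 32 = (y + 4)*(y^2 + 6*y + 8) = (y + 2)*(y + 4)*(y + 4)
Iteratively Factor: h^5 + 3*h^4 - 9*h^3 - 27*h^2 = (h + 3)*(h^4 - 9*h^2) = (h - 3)*(h + 3)*(h^3 + 3*h^2) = (h - 3)*(h + 3)^2*(h^2) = h*(h - 3)*(h + 3)^2*(h)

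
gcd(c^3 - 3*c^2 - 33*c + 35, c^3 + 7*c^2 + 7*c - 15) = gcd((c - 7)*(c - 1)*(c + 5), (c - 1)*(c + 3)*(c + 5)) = c^2 + 4*c - 5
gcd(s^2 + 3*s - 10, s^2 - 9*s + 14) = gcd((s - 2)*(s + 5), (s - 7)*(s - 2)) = s - 2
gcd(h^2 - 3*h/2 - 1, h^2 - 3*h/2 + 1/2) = 1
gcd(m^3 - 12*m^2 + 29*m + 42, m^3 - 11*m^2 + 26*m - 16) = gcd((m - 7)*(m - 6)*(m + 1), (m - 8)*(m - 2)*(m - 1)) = 1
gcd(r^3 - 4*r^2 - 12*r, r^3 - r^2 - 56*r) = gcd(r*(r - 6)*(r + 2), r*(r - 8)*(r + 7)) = r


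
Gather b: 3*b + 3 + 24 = 3*b + 27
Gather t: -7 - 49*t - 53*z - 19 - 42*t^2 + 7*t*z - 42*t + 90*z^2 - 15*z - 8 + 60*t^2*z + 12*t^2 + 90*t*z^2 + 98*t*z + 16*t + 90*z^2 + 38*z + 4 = t^2*(60*z - 30) + t*(90*z^2 + 105*z - 75) + 180*z^2 - 30*z - 30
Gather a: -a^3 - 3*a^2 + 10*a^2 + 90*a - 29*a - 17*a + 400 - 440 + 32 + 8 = -a^3 + 7*a^2 + 44*a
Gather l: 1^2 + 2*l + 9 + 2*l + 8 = 4*l + 18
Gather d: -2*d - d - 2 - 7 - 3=-3*d - 12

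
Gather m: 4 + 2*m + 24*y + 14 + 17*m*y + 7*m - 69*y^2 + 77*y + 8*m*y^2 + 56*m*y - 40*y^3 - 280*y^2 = m*(8*y^2 + 73*y + 9) - 40*y^3 - 349*y^2 + 101*y + 18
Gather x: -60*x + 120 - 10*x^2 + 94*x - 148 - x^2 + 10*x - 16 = -11*x^2 + 44*x - 44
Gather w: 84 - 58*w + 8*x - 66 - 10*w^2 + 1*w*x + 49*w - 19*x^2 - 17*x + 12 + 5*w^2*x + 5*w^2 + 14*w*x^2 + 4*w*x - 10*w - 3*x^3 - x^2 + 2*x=w^2*(5*x - 5) + w*(14*x^2 + 5*x - 19) - 3*x^3 - 20*x^2 - 7*x + 30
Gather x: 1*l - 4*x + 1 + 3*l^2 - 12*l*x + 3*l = 3*l^2 + 4*l + x*(-12*l - 4) + 1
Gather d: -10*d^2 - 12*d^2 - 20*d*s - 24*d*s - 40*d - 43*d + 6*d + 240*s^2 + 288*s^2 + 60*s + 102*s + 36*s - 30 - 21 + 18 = -22*d^2 + d*(-44*s - 77) + 528*s^2 + 198*s - 33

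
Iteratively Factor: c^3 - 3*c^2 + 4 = (c - 2)*(c^2 - c - 2) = (c - 2)*(c + 1)*(c - 2)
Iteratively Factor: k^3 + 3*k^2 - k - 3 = (k - 1)*(k^2 + 4*k + 3) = (k - 1)*(k + 3)*(k + 1)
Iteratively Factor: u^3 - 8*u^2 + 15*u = (u)*(u^2 - 8*u + 15) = u*(u - 3)*(u - 5)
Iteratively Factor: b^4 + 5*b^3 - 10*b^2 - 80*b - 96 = (b - 4)*(b^3 + 9*b^2 + 26*b + 24) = (b - 4)*(b + 4)*(b^2 + 5*b + 6) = (b - 4)*(b + 2)*(b + 4)*(b + 3)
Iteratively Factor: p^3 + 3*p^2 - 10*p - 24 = (p + 2)*(p^2 + p - 12) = (p - 3)*(p + 2)*(p + 4)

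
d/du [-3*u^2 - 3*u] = -6*u - 3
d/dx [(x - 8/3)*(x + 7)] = 2*x + 13/3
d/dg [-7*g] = -7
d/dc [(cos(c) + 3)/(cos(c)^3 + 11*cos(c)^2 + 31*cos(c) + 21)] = 2*(cos(c) + 4)*sin(c)/((cos(c) + 1)^2*(cos(c) + 7)^2)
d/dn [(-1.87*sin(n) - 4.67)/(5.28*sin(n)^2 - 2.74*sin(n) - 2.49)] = (9.8736*sin(n)^2 + 49.3152*sin(n) - 8.1395)*cos(n)/(27.8784*sin(n)^4 - 28.9344*sin(n)^3 - 18.7868*sin(n)^2 + 13.6452*sin(n) + 6.2001)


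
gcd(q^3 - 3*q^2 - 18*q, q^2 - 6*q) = q^2 - 6*q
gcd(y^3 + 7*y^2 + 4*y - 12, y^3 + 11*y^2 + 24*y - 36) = y^2 + 5*y - 6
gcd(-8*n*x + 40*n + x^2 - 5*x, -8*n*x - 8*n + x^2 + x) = -8*n + x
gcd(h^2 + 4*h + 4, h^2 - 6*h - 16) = h + 2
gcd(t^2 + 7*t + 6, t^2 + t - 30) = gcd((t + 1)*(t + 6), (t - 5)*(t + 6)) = t + 6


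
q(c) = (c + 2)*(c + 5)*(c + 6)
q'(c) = (c + 2)*(c + 5) + (c + 2)*(c + 6) + (c + 5)*(c + 6)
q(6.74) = 1307.22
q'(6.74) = 363.52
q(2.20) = 247.97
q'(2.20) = 123.72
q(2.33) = 264.39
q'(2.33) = 128.87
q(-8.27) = -46.54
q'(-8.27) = 42.16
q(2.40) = 273.50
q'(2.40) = 131.68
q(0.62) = 97.48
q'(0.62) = 69.27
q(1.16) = 139.37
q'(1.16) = 86.20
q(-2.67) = -5.20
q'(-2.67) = 3.97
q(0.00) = 60.00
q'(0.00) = 52.00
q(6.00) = 1056.00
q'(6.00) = 316.00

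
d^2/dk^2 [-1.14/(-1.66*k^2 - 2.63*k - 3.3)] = (-6.282768*k^2 - 9.954024*k + 1.14*(3.32*k + 2.63)*(6.64*k + 5.26) - 12.48984)/(1.66*k^2 + 2.63*k + 3.3)^3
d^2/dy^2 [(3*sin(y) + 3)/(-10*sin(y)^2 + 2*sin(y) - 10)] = 3*(25*sin(y)^5 + 105*sin(y)^4 - 215*sin(y)^3 - 244*sin(y)^2 + 210*sin(y) + 38)/(2*(5*sin(y)^2 - sin(y) + 5)^3)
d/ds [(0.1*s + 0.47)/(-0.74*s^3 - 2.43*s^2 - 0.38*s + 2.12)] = (0.148*s^3 + 1.2864*s^2 + 2.2842*s + 0.3906)/(0.5476*s^6 + 3.5964*s^5 + 6.4673*s^4 - 1.2908*s^3 - 10.1588*s^2 - 1.6112*s + 4.4944)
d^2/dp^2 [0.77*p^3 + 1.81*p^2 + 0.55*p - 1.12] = 4.62*p + 3.62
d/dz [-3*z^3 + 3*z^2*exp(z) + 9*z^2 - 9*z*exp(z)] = 3*z^2*exp(z) - 9*z^2 - 3*z*exp(z) + 18*z - 9*exp(z)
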